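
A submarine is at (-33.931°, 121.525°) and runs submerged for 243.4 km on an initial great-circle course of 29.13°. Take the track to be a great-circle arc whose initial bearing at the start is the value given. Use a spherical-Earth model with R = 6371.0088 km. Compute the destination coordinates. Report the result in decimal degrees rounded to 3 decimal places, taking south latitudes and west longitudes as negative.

Central angle δ = d/R = 0.038204 rad.
Start latitude φ₁ = -0.592208 rad; initial bearing θ = 0.508414 rad.
sin φ₂ = sin φ₁ cos δ + cos φ₁ sin δ cos θ = (-0.558194)(0.999270) + (0.829710)(0.038195)(0.873517) = -0.530104
φ₂ = asin(-0.530104) = -0.558724 rad = -32.013°.
Δλ = atan2( sin θ sin δ cos φ₁ , cos δ − sin φ₁ sin φ₂ ) = atan2(0.015427, 0.703369) = 0.021929 rad = 1.256°.
λ₂ = 121.525° + 1.256° = 122.781°.

latitude -32.013°, longitude 122.781°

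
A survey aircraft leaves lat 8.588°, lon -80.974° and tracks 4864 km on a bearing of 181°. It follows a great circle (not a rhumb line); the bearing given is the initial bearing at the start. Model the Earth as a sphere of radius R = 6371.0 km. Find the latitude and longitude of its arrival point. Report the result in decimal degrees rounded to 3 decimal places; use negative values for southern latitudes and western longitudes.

latitude -35.148°, longitude -81.820°

Angular distance δ = d/R = 4864 / 6371 = 0.763459 rad.
With φ₁ = 8.588° = 0.149889 rad and θ = 181° = 3.159046 rad:
sin φ₂ = sin φ₁ cos δ + cos φ₁ sin δ cos θ = (0.149328)(0.722448) + (0.988788)(0.691425)(-0.999848) = -0.575686
φ₂ = asin(-0.575686) = -0.613443 rad = -35.148°.
Then Δλ = atan2(-0.011932, 0.808415) = -0.014758 rad, from sin θ sin δ cos φ₁ over cos δ − sin φ₁ sin φ₂.
λ₂ = -80.974° + -0.846° = -81.820°.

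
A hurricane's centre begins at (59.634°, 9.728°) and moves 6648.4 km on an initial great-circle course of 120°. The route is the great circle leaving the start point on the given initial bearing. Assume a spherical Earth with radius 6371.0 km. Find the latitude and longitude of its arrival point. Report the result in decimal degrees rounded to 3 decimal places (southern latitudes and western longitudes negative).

latitude 12.457°, longitude 59.765°

Angular distance δ = d/R = 6648.4 / 6371 = 1.043541 rad.
Start latitude φ₁ = 1.040810 rad; initial bearing θ = 2.094395 rad.
Destination latitude: φ₂ = arcsin( sin φ₁ cos δ + cos φ₁ sin δ cos θ ) = arcsin(0.215702) = 12.457°.
Then Δλ = atan2(0.378338, 0.317052) = 0.873303 rad, from sin θ sin δ cos φ₁ over cos δ − sin φ₁ sin φ₂.
Hence λ₂ = 9.728° + 50.037° = 59.765°.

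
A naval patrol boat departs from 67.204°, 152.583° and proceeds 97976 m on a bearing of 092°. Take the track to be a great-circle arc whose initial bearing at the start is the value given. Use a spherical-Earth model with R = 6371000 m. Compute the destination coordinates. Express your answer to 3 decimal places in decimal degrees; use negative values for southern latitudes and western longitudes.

latitude 67.157°, longitude 154.852°

δ = 97976/6371000 = 0.015378 rad (0.8811°).
Converting: φ₁ = 1.172931 rad, θ = 1.605703 rad.
sin φ₂ = sin φ₁ cos δ + cos φ₁ sin δ cos θ = (0.921890)(0.999882) + (0.387451)(0.015378)(-0.034899) = 0.921573
φ₂ = asin(0.921573) = 1.172114 rad = 67.157°.
Then Δλ = atan2(0.005955, 0.150292) = 0.039599 rad, from sin θ sin δ cos φ₁ over cos δ − sin φ₁ sin φ₂.
λ₂ = 152.583° + 2.269° = 154.852°.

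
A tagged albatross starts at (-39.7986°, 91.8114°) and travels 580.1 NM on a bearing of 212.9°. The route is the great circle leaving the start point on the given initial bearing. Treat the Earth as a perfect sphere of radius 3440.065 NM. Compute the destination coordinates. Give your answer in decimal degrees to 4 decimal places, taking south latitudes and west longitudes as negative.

δ = 580.1/3440.065 = 0.168631 rad (9.6618°).
Start latitude φ₁ = -0.694617 rad; initial bearing θ = 3.715806 rad.
sin φ₂ = sin φ₁ cos δ + cos φ₁ sin δ cos θ = (-0.640091)(0.985816) + (0.768299)(0.167832)(-0.839620) = -0.739277
φ₂ = asin(-0.739277) = -0.831996 rad = -47.6698°.
Then Δλ = atan2(-0.070040, 0.512611) = -0.135793 rad, from sin θ sin δ cos φ₁ over cos δ − sin φ₁ sin φ₂.
λ₂ = λ₁ + Δλ = 84.0310°.

latitude -47.6698°, longitude 84.0310°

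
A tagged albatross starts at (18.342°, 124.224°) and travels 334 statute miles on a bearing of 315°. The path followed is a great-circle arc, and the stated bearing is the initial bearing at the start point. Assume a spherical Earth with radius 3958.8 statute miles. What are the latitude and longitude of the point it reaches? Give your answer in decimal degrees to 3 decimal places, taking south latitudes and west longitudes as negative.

The arc subtends δ = 334/3958.8 = 0.084369 rad at the centre.
Converting: φ₁ = 0.320128 rad, θ = 5.497787 rad.
Applying the spherical law of cosines for sides, sin φ₂ = sin φ₁ cos δ + cos φ₁ sin δ cos θ = 0.370129, so φ₂ = 21.724°.
Then Δλ = atan2(-0.056560, 0.879968) = -0.064187 rad, from sin θ sin δ cos φ₁ over cos δ − sin φ₁ sin φ₂.
λ₂ = λ₁ + Δλ = 120.546°.

latitude 21.724°, longitude 120.546°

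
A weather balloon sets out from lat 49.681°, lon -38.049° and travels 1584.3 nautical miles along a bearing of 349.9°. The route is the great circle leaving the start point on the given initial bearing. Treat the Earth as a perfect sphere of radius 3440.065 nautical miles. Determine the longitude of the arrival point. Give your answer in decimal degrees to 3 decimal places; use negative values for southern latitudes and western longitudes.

longitude -55.627°

Angular distance δ = d/R = 1584.3 / 3440.065 = 0.460544 rad.
Converting: φ₁ = 0.867097 rad, θ = 6.106907 rad.
sin φ₂ = sin φ₁ cos δ + cos φ₁ sin δ cos θ = (0.762454)(0.895811) + (0.647043)(0.444435)(0.984503) = 0.966127
φ₂ = asin(0.966127) = 1.309774 rad = 75.045°.
For the longitude increment, Δλ = atan2( sin θ sin δ cos φ₁, cos δ − sin φ₁ sin φ₂ ) = atan2(-0.050430, 0.159184) = -17.578°.
λ₂ = -38.049° + -17.578° = -55.627°.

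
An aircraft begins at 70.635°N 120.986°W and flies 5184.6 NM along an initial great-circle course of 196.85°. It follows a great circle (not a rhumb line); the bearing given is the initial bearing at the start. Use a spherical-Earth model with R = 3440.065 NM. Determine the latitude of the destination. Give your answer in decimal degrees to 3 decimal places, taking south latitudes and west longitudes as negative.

Angular distance δ = d/R = 5184.6 / 3440.065 = 1.507123 rad.
With φ₁ = 70.635° = 1.232813 rad and θ = 196.85° = 3.435681 rad:
Destination latitude: φ₂ = arcsin( sin φ₁ cos δ + cos φ₁ sin δ cos θ ) = arcsin(-0.256675) = -14.873°.
Δλ = atan2( sin θ sin δ cos φ₁ , cos δ − sin φ₁ sin φ₂ ) = atan2(-0.095921, 0.305784) = -0.303966 rad = -17.416°.
λ₂ = -120.986° + -17.416° = -138.402°.

latitude -14.873°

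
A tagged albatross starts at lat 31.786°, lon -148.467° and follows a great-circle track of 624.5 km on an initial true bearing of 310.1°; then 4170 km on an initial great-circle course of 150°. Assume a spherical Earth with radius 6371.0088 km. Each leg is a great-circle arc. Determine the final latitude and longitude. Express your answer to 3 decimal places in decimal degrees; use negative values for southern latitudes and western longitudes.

Apply the spherical direct solution leg by leg, carrying full precision between legs.
Leg 1: from (31.786°, -148.467°), δ = 624.5/6371.0088 = 0.098022 rad, θ = 310.1° → φ = 35.296°, λ = -153.730°.
Leg 2: from (35.296°, -153.730°), δ = 4170/6371.0088 = 0.654527 rad, θ = 150° → φ = 1.609°, λ = -136.001°.

latitude 1.609°, longitude -136.001°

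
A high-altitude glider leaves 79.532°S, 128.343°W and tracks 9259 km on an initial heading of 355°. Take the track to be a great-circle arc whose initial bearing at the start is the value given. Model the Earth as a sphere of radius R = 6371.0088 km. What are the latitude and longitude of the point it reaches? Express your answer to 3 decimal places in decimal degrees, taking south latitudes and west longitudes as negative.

latitude 3.697°, longitude -133.319°

The arc subtends δ = 9259/6371.0088 = 1.453302 rad at the centre.
Converting: φ₁ = -1.388095 rad, θ = 6.195919 rad.
Destination latitude: φ₂ = arcsin( sin φ₁ cos δ + cos φ₁ sin δ cos θ ) = arcsin(0.064474) = 3.697°.
Then Δλ = atan2(-0.015726, 0.180625) = -0.086844 rad, from sin θ sin δ cos φ₁ over cos δ − sin φ₁ sin φ₂.
λ₂ = -128.343° + -4.976° = -133.319°.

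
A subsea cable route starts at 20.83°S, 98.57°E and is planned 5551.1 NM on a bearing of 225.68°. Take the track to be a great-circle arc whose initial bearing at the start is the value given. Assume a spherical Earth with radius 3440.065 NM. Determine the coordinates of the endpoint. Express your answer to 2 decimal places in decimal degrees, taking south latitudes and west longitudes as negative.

δ = 5551.1/3440.065 = 1.613661 rad (92.4560°).
Start latitude φ₁ = -0.363552 rad; initial bearing θ = 3.938859 rad.
sin φ₂ = sin φ₁ cos δ + cos φ₁ sin δ cos θ = (-0.355596)(-0.042852) + (0.934640)(0.999081)(-0.698665) = -0.637162
φ₂ = asin(-0.637162) = -0.690811 rad = -39.58°.
For the longitude increment, Δλ = atan2( sin θ sin δ cos φ₁, cos δ − sin φ₁ sin φ₂ ) = atan2(-0.668073, -0.269425) = -111.96°.
λ₂ = 98.57° + -111.96° = -13.39°.

latitude -39.58°, longitude -13.39°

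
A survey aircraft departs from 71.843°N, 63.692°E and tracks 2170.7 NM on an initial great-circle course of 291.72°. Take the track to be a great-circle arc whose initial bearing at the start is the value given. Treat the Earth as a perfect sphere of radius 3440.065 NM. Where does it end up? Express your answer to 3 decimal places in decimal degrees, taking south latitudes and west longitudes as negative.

δ = 2170.7/3440.065 = 0.631006 rad (36.1540°).
Converting: φ₁ = 1.253897 rad, θ = 5.091474 rad.
Destination latitude: φ₂ = arcsin( sin φ₁ cos δ + cos φ₁ sin δ cos θ ) = arcsin(0.835265) = 56.643°.
Then Δλ = atan2(-0.170791, 0.013761) = -1.490397 rad, from sin θ sin δ cos φ₁ over cos δ − sin φ₁ sin φ₂.
λ₂ = λ₁ + Δλ = -21.701°.

latitude 56.643°, longitude -21.701°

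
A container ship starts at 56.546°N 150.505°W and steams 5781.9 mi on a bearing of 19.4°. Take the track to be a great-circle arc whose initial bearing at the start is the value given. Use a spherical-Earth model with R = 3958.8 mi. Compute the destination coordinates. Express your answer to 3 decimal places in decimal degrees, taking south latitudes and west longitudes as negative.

The arc subtends δ = 5781.9/3958.8 = 1.460518 rad at the centre.
With φ₁ = 56.546° = 0.986914 rad and θ = 19.4° = 0.338594 rad:
Applying the spherical law of cosines for sides, sin φ₂ = sin φ₁ cos δ + cos φ₁ sin δ cos θ = 0.608631, so φ₂ = 37.491°.
Δλ = atan2( sin θ sin δ cos φ₁ , cos δ − sin φ₁ sin φ₂ ) = atan2(0.181997, -0.397744) = 2.712458 rad = 155.412°.
Hence λ₂ = -150.505° + 155.412° = 4.907°.

latitude 37.491°, longitude 4.907°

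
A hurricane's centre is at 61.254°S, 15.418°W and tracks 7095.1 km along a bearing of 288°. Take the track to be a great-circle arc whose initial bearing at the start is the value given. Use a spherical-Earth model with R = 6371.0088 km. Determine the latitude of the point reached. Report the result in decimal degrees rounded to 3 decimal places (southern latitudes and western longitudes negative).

The arc subtends δ = 7095.1/6371.0088 = 1.113654 rad at the centre.
With φ₁ = -61.254° = -1.069084 rad and θ = 288° = 5.026548 rad:
Applying the spherical law of cosines for sides, sin φ₂ = sin φ₁ cos δ + cos φ₁ sin δ cos θ = -0.253635, so φ₂ = -14.693°.
For the longitude increment, Δλ = atan2( sin θ sin δ cos φ₁, cos δ − sin φ₁ sin φ₂ ) = atan2(-0.410423, 0.219009) = -61.915°.
λ₂ = -15.418° + -61.915° = -77.333°.

latitude -14.693°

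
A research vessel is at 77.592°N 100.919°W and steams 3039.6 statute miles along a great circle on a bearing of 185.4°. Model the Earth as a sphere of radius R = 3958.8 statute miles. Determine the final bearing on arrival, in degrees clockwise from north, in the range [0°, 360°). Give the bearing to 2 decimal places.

final bearing 181.39°

δ = 3039.6/3958.8 = 0.767808 rad (43.9922°).
With φ₁ = 77.592° = 1.354236 rad and θ = 185.4° = 3.235840 rad:
sin φ₂ = sin φ₁ cos δ + cos φ₁ sin δ cos θ = (0.976642)(0.719435) + (0.214872)(0.694560)(-0.995562) = 0.554051
φ₂ = asin(0.554051) = 0.587223 rad = 33.645°.
Then Δλ = atan2(-0.014045, 0.178325) = -0.078598 rad, from sin θ sin δ cos φ₁ over cos δ − sin φ₁ sin φ₂.
λ₂ = -100.919° + -4.503° = -105.422°.
The forward bearing on arrival equals the back-azimuth from the destination plus 180°.
Back-azimuth from P₂ (33.65°, -105.42°) to P₁ (77.59°, -100.92°), with Δλ' = λ₁ − λ₂ = 4.50°: atan2( sin Δλ' cos φ₁ , cos φ₂ sin φ₁ − sin φ₂ cos φ₁ cos Δλ' ) = 1.39°.
Final bearing = (1.39° + 180°) mod 360° = 181.39°.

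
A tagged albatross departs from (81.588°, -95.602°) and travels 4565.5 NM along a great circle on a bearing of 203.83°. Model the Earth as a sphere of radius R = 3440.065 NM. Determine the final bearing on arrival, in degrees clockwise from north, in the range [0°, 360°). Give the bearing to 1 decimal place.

δ = 4565.5/3440.065 = 1.327155 rad (76.0404°).
Converting: φ₁ = 1.423979 rad, θ = 3.557505 rad.
Applying the spherical law of cosines for sides, sin φ₂ = sin φ₁ cos δ + cos φ₁ sin δ cos θ = 0.108776, so φ₂ = 6.245°.
Then Δλ = atan2(-0.057359, 0.133632) = -0.405450 rad, from sin θ sin δ cos φ₁ over cos δ − sin φ₁ sin φ₂.
λ₂ = -95.602° + -23.231° = -118.833°.
The forward bearing on arrival equals the back-azimuth from the destination plus 180°.
Back-azimuth from P₂ (6.2°, -118.8°) to P₁ (81.6°, -95.6°), with Δλ' = λ₁ − λ₂ = 23.2°: atan2( sin Δλ' cos φ₁ , cos φ₂ sin φ₁ − sin φ₂ cos φ₁ cos Δλ' ) = 3.4°.
Final bearing = (3.4° + 180°) mod 360° = 183.4°.

final bearing 183.4°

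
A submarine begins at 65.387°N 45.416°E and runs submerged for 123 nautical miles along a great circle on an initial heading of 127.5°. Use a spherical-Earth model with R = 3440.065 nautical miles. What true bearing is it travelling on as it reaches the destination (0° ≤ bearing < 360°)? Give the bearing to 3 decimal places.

final bearing 130.866°

Central angle δ = d/R = 0.035755 rad.
Start latitude φ₁ = 1.141218 rad; initial bearing θ = 2.225295 rad.
Applying the spherical law of cosines for sides, sin φ₂ = sin φ₁ cos δ + cos φ₁ sin δ cos θ = 0.899497, so φ₂ = 64.092°.
For the longitude increment, Δλ = atan2( sin θ sin δ cos φ₁, cos δ − sin φ₁ sin φ₂ ) = atan2(0.011812, 0.181591) = 3.722°.
λ₂ = λ₁ + Δλ = 49.138°.
The forward bearing on arrival equals the back-azimuth from the destination plus 180°.
Back-azimuth from P₂ (64.092°, 49.138°) to P₁ (65.387°, 45.416°), with Δλ' = λ₁ − λ₂ = -3.722°: atan2( sin Δλ' cos φ₁ , cos φ₂ sin φ₁ − sin φ₂ cos φ₁ cos Δλ' ) = 310.866°.
Final bearing = (310.866° + 180°) mod 360° = 130.866°.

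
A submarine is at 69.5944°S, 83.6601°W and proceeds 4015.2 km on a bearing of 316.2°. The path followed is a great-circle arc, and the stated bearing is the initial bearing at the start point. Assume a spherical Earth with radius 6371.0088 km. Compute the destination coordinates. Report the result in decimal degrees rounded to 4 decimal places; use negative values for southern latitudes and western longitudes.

latitude -37.5092°, longitude -114.6049°

Angular distance δ = d/R = 4015.2 / 6371.0088 = 0.630230 rad.
Converting: φ₁ = -1.214651 rad, θ = 5.518731 rad.
Applying the spherical law of cosines for sides, sin φ₂ = sin φ₁ cos δ + cos φ₁ sin δ cos θ = -0.608889, so φ₂ = -37.5092°.
Then Δλ = atan2(-0.142220, 0.237212) = -0.540088 rad, from sin θ sin δ cos φ₁ over cos δ − sin φ₁ sin φ₂.
λ₂ = λ₁ + Δλ = -114.6049°.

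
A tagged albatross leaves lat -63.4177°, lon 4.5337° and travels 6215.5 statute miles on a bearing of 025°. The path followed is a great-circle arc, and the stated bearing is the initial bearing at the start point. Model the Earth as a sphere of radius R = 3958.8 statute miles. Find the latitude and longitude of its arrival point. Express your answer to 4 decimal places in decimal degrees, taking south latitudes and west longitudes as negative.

Angular distance δ = d/R = 6215.5 / 3958.8 = 1.570046 rad.
Converting: φ₁ = -1.106848 rad, θ = 0.436332 rad.
sin φ₂ = sin φ₁ cos δ + cos φ₁ sin δ cos θ = (-0.894293)(0.000750) + (0.447483)(1.000000)(0.906308) = 0.404886
φ₂ = asin(0.404886) = 0.416855 rad = 23.8840°.
Δλ = atan2( sin θ sin δ cos φ₁ , cos δ − sin φ₁ sin φ₂ ) = atan2(0.189114, 0.362837) = 0.480472 rad = 27.5290°.
λ₂ = λ₁ + Δλ = 32.0627°.

latitude 23.8840°, longitude 32.0627°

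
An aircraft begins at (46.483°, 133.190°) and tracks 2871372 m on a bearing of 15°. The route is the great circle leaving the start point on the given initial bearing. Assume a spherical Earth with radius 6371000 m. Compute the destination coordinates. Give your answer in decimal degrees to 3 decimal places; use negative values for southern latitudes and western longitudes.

latitude 70.471°, longitude 152.900°

Central angle δ = d/R = 0.450694 rad.
Start latitude φ₁ = 0.811281 rad; initial bearing θ = 0.261799 rad.
Destination latitude: φ₂ = arcsin( sin φ₁ cos δ + cos φ₁ sin δ cos θ ) = arcsin(0.942473) = 70.471°.
For the longitude increment, Δλ = atan2( sin θ sin δ cos φ₁, cos δ − sin φ₁ sin φ₂ ) = atan2(0.077629, 0.216692) = 19.710°.
λ₂ = λ₁ + Δλ = 152.900°.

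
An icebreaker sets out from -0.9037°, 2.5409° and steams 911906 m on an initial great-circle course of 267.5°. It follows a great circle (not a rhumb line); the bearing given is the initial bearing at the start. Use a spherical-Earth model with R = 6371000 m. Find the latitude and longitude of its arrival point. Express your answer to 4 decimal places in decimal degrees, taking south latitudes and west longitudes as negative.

δ = 911906/6371000 = 0.143134 rad (8.2010°).
With φ₁ = -0.9037° = -0.015773 rad and θ = 267.5° = 4.668756 rad:
Destination latitude: φ₂ = arcsin( sin φ₁ cos δ + cos φ₁ sin δ cos θ ) = arcsin(-0.021832) = -1.2510°.
Δλ = atan2( sin θ sin δ cos φ₁ , cos δ − sin φ₁ sin φ₂ ) = atan2(-0.142492, 0.989429) = -0.143031 rad = -8.1951°.
Hence λ₂ = 2.5409° + -8.1951° = -5.6542°.

latitude -1.2510°, longitude -5.6542°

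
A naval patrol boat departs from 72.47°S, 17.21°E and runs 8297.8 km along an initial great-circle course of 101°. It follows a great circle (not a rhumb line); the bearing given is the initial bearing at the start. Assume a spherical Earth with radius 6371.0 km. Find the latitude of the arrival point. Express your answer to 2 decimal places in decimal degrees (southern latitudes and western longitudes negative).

The arc subtends δ = 8297.8/6371 = 1.302433 rad at the centre.
With φ₁ = -72.47° = -1.264840 rad and θ = 101° = 1.762783 rad:
Destination latitude: φ₂ = arcsin( sin φ₁ cos δ + cos φ₁ sin δ cos θ ) = arcsin(-0.308255) = -17.95°.
For the longitude increment, Δλ = atan2( sin θ sin δ cos φ₁, cos δ − sin φ₁ sin φ₂ ) = atan2(0.285088, -0.028786) = 95.77°.
Hence λ₂ = 17.21° + 95.77° = 112.98°.

latitude -17.95°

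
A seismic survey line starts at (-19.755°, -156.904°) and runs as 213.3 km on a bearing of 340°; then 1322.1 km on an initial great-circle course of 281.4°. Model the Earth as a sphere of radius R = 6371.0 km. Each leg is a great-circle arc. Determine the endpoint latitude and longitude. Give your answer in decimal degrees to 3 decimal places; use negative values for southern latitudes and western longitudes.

latitude -15.239°, longitude -169.677°

Apply the spherical direct solution leg by leg, carrying full precision between legs.
Leg 1: from (-19.755°, -156.904°), δ = 213.3/6371 = 0.033480 rad, θ = 340° → φ = -17.951°, λ = -157.594°.
Leg 2: from (-17.951°, -157.594°), δ = 1322.1/6371 = 0.207518 rad, θ = 281.4° → φ = -15.239°, λ = -169.677°.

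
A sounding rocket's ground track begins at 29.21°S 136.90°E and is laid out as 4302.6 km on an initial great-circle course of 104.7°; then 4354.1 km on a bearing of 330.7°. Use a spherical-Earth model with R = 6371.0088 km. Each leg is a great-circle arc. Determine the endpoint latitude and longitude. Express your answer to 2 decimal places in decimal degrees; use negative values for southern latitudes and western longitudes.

latitude 3.89°, longitude 163.90°

Apply the spherical direct solution leg by leg, carrying full precision between legs.
Leg 1: from (-29.21°, 136.90°), δ = 4302.6/6371.0088 = 0.675340 rad, θ = 104.7° → φ = -31.29°, λ = -178.06°.
Leg 2: from (-31.29°, -178.06°), δ = 4354.1/6371.0088 = 0.683424 rad, θ = 330.7° → φ = 3.89°, λ = 163.90°.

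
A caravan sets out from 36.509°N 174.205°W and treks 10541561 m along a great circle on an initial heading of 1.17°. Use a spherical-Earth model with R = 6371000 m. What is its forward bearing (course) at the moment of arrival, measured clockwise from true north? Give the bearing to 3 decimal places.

Angular distance δ = d/R = 10541561 / 6371000 = 1.654616 rad.
Converting: φ₁ = 0.637202 rad, θ = 0.020420 rad.
Destination latitude: φ₂ = arcsin( sin φ₁ cos δ + cos φ₁ sin δ cos θ ) = arcsin(0.750964) = 48.674°.
For the longitude increment, Δλ = atan2( sin θ sin δ cos φ₁, cos δ − sin φ₁ sin φ₂ ) = atan2(0.016354, -0.530507) = 178.234°.
λ₂ = -174.205° + 178.234° = 4.029°.
The forward bearing on arrival equals the back-azimuth from the destination plus 180°.
Back-azimuth from P₂ (48.674°, 4.029°) to P₁ (36.509°, -174.205°), with Δλ' = λ₁ − λ₂ = -178.234°: atan2( sin Δλ' cos φ₁ , cos φ₂ sin φ₁ − sin φ₂ cos φ₁ cos Δλ' ) = 358.576°.
Final bearing = (358.576° + 180°) mod 360° = 178.576°.

final bearing 178.576°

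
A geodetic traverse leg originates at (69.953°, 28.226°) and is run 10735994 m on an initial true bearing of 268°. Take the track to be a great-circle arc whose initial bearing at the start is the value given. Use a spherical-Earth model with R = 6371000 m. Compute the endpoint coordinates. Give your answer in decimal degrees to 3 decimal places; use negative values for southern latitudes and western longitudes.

latitude -6.838°, longitude -62.151°

The arc subtends δ = 10735994/6371000 = 1.685135 rad at the centre.
With φ₁ = 69.953° = 1.220910 rad and θ = 268° = 4.677482 rad:
Destination latitude: φ₂ = arcsin( sin φ₁ cos δ + cos φ₁ sin δ cos θ ) = arcsin(-0.119062) = -6.838°.
Then Δλ = atan2(-0.340345, -0.002241) = -1.577381 rad, from sin θ sin δ cos φ₁ over cos δ − sin φ₁ sin φ₂.
Hence λ₂ = 28.226° + -90.377° = -62.151°.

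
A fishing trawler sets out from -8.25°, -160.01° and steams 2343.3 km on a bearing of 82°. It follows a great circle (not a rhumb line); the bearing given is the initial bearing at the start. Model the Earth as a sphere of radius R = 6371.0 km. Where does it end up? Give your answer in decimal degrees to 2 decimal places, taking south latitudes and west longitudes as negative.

δ = 2343.3/6371 = 0.367807 rad (21.0738°).
Converting: φ₁ = -0.143990 rad, θ = 1.431170 rad.
Destination latitude: φ₂ = arcsin( sin φ₁ cos δ + cos φ₁ sin δ cos θ ) = arcsin(-0.084371) = -4.84°.
Δλ = atan2( sin θ sin δ cos φ₁ , cos δ − sin φ₁ sin φ₂ ) = atan2(0.352386, 0.921011) = 0.365424 rad = 20.94°.
λ₂ = -160.01° + 20.94° = -139.07°.

latitude -4.84°, longitude -139.07°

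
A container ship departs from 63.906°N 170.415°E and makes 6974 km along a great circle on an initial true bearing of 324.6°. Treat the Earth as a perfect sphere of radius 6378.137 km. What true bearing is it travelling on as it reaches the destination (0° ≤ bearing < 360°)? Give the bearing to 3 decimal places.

final bearing 201.927°

The arc subtends δ = 6974/6378.137 = 1.093423 rad at the centre.
Start latitude φ₁ = 1.115370 rad; initial bearing θ = 5.665339 rad.
Destination latitude: φ₂ = arcsin( sin φ₁ cos δ + cos φ₁ sin δ cos θ ) = arcsin(0.731066) = 46.976°.
For the longitude increment, Δλ = atan2( sin θ sin δ cos φ₁, cos δ − sin φ₁ sin φ₂ ) = atan2(-0.226309, -0.197103) = -131.054°.
λ₂ = 170.415° + -131.054° = 39.361°.
The forward bearing on arrival equals the back-azimuth from the destination plus 180°.
Back-azimuth from P₂ (46.976°, 39.361°) to P₁ (63.906°, 170.415°), with Δλ' = λ₁ − λ₂ = 131.054°: atan2( sin Δλ' cos φ₁ , cos φ₂ sin φ₁ − sin φ₂ cos φ₁ cos Δλ' ) = 21.927°.
Final bearing = (21.927° + 180°) mod 360° = 201.927°.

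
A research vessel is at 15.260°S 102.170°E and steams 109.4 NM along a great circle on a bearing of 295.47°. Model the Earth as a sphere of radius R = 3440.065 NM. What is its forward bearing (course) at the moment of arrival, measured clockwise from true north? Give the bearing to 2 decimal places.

final bearing 295.91°

Central angle δ = d/R = 0.031802 rad.
Converting: φ₁ = -0.266337 rad, θ = 5.156924 rad.
Destination latitude: φ₂ = arcsin( sin φ₁ cos δ + cos φ₁ sin δ cos θ ) = arcsin(-0.249875) = -14.470°.
Then Δλ = atan2(-0.027694, 0.933727) = -0.029651 rad, from sin θ sin δ cos φ₁ over cos δ − sin φ₁ sin φ₂.
λ₂ = λ₁ + Δλ = 100.471°.
The forward bearing on arrival equals the back-azimuth from the destination plus 180°.
Back-azimuth from P₂ (-14.47°, 100.47°) to P₁ (-15.26°, 102.17°), with Δλ' = λ₁ − λ₂ = 1.70°: atan2( sin Δλ' cos φ₁ , cos φ₂ sin φ₁ − sin φ₂ cos φ₁ cos Δλ' ) = 115.91°.
Final bearing = (115.91° + 180°) mod 360° = 295.91°.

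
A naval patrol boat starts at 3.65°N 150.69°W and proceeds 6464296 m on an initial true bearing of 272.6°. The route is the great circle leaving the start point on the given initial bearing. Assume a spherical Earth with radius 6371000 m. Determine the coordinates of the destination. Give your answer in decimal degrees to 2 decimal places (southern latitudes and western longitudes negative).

δ = 6464296/6371000 = 1.014644 rad (58.1348°).
Converting: φ₁ = 0.063705 rad, θ = 4.757768 rad.
Applying the spherical law of cosines for sides, sin φ₂ = sin φ₁ cos δ + cos φ₁ sin δ cos θ = 0.072057, so φ₂ = 4.13°.
Then Δλ = atan2(-0.846697, 0.523335) = -1.017181 rad, from sin θ sin δ cos φ₁ over cos δ − sin φ₁ sin φ₂.
λ₂ = -150.69° + -58.28° = -208.97°, normalized to (−180°, 180°] → 151.03°.

latitude 4.13°, longitude 151.03°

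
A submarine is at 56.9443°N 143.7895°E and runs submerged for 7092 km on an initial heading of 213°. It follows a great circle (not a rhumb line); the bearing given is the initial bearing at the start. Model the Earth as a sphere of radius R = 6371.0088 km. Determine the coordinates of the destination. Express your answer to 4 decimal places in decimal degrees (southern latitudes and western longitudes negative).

Angular distance δ = d/R = 7092 / 6371.0088 = 1.113168 rad.
Converting: φ₁ = 0.993866 rad, θ = 3.717551 rad.
Applying the spherical law of cosines for sides, sin φ₂ = sin φ₁ cos δ + cos φ₁ sin δ cos θ = -0.040076, so φ₂ = -2.2968°.
For the longitude increment, Δλ = atan2( sin θ sin δ cos φ₁, cos δ − sin φ₁ sin φ₂ ) = atan2(-0.266507, 0.475412) = -29.2742°.
Hence λ₂ = 143.7895° + -29.2742° = 114.5153°.

latitude -2.2968°, longitude 114.5153°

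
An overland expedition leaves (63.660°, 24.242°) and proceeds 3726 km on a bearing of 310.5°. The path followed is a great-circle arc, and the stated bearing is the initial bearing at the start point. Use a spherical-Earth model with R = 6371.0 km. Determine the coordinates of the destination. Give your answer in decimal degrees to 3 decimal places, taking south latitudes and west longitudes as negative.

latitude 65.001°, longitude -59.148°

δ = 3726/6371 = 0.584838 rad (33.5087°).
Start latitude φ₁ = 1.111077 rad; initial bearing θ = 5.419247 rad.
sin φ₂ = sin φ₁ cos δ + cos φ₁ sin δ cos θ = (0.896177)(0.833802) + (0.443697)(0.552064)(0.649448) = 0.906316
φ₂ = asin(0.906316) = 1.134482 rad = 65.001°.
Then Δλ = atan2(-0.186261, 0.021583) = -1.455437 rad, from sin θ sin δ cos φ₁ over cos δ − sin φ₁ sin φ₂.
λ₂ = λ₁ + Δλ = -59.148°.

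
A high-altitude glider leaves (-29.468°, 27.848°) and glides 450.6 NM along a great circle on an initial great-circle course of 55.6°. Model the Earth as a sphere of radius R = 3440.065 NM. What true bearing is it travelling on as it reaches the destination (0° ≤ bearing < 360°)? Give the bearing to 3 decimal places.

Central angle δ = d/R = 0.130986 rad.
Start latitude φ₁ = -0.514314 rad; initial bearing θ = 0.970403 rad.
Applying the spherical law of cosines for sides, sin φ₂ = sin φ₁ cos δ + cos φ₁ sin δ cos θ = -0.423478, so φ₂ = -25.054°.
Δλ = atan2( sin θ sin δ cos φ₁ , cos δ − sin φ₁ sin φ₂ ) = atan2(0.093827, 0.783109) = 0.119246 rad = 6.832°.
Hence λ₂ = 27.848° + 6.832° = 34.680°.
The forward bearing on arrival equals the back-azimuth from the destination plus 180°.
Back-azimuth from P₂ (-25.054°, 34.680°) to P₁ (-29.468°, 27.848°), with Δλ' = λ₁ − λ₂ = -6.832°: atan2( sin Δλ' cos φ₁ , cos φ₂ sin φ₁ − sin φ₂ cos φ₁ cos Δλ' ) = 232.465°.
Final bearing = (232.465° + 180°) mod 360° = 52.465°.

final bearing 52.465°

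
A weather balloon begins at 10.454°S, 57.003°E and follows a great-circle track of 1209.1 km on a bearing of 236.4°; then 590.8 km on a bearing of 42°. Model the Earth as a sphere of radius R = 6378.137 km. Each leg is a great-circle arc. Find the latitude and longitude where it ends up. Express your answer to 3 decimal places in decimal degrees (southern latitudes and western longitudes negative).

latitude -12.331°, longitude 51.224°

Apply the spherical direct solution leg by leg, carrying full precision between legs.
Leg 1: from (-10.454°, 57.003°), δ = 1209.1/6378.137 = 0.189569 rad, θ = 236.4° → φ = -16.305°, λ = 47.591°.
Leg 2: from (-16.305°, 47.591°), δ = 590.8/6378.137 = 0.092629 rad, θ = 42° → φ = -12.331°, λ = 51.224°.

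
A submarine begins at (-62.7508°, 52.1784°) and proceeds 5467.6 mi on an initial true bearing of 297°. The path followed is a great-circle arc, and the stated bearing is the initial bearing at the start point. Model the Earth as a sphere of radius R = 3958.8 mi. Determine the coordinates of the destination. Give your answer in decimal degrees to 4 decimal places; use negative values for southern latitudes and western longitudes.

latitude 2.0932°, longitude -8.9391°

Central angle δ = d/R = 1.381126 rad.
Start latitude φ₁ = -1.095208 rad; initial bearing θ = 5.183628 rad.
Destination latitude: φ₂ = arcsin( sin φ₁ cos δ + cos φ₁ sin δ cos θ ) = arcsin(0.036524) = 2.0932°.
Δλ = atan2( sin θ sin δ cos φ₁ , cos δ − sin φ₁ sin φ₂ ) = atan2(-0.400641, 0.221007) = -1.066701 rad = -61.1175°.
Hence λ₂ = 52.1784° + -61.1175° = -8.9391°.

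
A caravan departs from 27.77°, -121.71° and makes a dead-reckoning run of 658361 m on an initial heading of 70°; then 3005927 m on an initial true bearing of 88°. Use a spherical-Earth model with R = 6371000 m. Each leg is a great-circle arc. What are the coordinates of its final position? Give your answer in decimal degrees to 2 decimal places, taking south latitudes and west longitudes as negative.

Apply the spherical direct solution leg by leg, carrying full precision between legs.
Leg 1: from (27.77°, -121.71°), δ = 658361/6371000 = 0.103337 rad, θ = 70° → φ = 29.65°, λ = -115.31°.
Leg 2: from (29.65°, -115.31°), δ = 3005927/6371000 = 0.471814 rad, θ = 88° → φ = 27.03°, λ = -84.65°.

latitude 27.03°, longitude -84.65°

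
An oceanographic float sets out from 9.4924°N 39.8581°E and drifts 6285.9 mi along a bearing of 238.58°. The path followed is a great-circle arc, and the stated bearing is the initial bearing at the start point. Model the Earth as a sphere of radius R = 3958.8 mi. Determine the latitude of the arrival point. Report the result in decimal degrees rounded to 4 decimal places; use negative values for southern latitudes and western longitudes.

δ = 6285.9/3958.8 = 1.587830 rad (90.9759°).
Converting: φ₁ = 0.165674 rad, θ = 4.164007 rad.
sin φ₂ = sin φ₁ cos δ + cos φ₁ sin δ cos θ = (0.164917)(-0.017032) + (0.986307)(0.999855)(-0.521308) = -0.516904
φ₂ = asin(-0.516904) = -0.543230 rad = -31.1248°.
For the longitude increment, Δλ = atan2( sin θ sin δ cos φ₁, cos δ − sin φ₁ sin φ₂ ) = atan2(-0.841562, 0.068214) = -85.3660°.
Hence λ₂ = 39.8581° + -85.3660° = -45.5079°.

latitude -31.1248°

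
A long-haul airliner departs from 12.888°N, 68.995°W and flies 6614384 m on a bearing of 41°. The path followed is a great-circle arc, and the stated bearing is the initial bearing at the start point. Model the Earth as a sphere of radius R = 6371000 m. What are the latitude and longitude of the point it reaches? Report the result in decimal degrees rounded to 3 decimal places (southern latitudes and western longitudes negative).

δ = 6614384/6371000 = 1.038202 rad (59.4846°).
Start latitude φ₁ = 0.224938 rad; initial bearing θ = 0.715585 rad.
sin φ₂ = sin φ₁ cos δ + cos φ₁ sin δ cos θ = (0.223046)(0.507770) + (0.974808)(0.861493)(0.754710) = 0.747053
φ₂ = asin(0.747053) = 0.843619 rad = 48.336°.
Δλ = atan2( sin θ sin δ cos φ₁ , cos δ − sin φ₁ sin φ₂ ) = atan2(0.550952, 0.341143) = 1.016387 rad = 58.235°.
λ₂ = λ₁ + Δλ = -10.760°.

latitude 48.336°, longitude -10.760°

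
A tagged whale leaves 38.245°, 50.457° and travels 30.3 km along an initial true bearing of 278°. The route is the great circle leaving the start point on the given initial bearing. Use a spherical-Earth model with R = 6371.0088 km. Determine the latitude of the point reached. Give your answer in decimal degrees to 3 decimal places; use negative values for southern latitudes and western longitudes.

latitude 38.282°

Angular distance δ = d/R = 30.3 / 6371.0088 = 0.004756 rad.
Converting: φ₁ = 0.667501 rad, θ = 4.852015 rad.
sin φ₂ = sin φ₁ cos δ + cos φ₁ sin δ cos θ = (0.619025)(0.999989) + (0.785371)(0.004756)(0.139173) = 0.619538
φ₂ = asin(0.619538) = 0.668154 rad = 38.282°.
Then Δλ = atan2(-0.003699, 0.616479) = -0.006000 rad, from sin θ sin δ cos φ₁ over cos δ − sin φ₁ sin φ₂.
λ₂ = λ₁ + Δλ = 50.113°.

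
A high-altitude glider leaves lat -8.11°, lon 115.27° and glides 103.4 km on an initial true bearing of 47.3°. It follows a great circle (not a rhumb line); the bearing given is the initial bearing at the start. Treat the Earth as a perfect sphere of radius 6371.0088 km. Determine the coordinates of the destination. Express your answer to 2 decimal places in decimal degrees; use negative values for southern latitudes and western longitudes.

latitude -7.48°, longitude 115.96°

δ = 103.4/6371.0088 = 0.016230 rad (0.9299°).
Converting: φ₁ = -0.141546 rad, θ = 0.825541 rad.
Applying the spherical law of cosines for sides, sin φ₂ = sin φ₁ cos δ + cos φ₁ sin δ cos θ = -0.130160, so φ₂ = -7.48°.
For the longitude increment, Δλ = atan2( sin θ sin δ cos φ₁, cos δ − sin φ₁ sin φ₂ ) = atan2(0.011808, 0.981506) = 0.69°.
λ₂ = 115.27° + 0.69° = 115.96°.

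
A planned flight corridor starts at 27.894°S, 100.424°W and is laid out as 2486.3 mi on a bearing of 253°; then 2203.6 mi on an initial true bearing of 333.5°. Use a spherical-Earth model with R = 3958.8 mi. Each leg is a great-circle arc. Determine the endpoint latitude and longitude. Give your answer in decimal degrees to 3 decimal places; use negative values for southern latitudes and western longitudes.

Apply the spherical direct solution leg by leg, carrying full precision between legs.
Leg 1: from (-27.894°, -100.424°), δ = 2486.3/3958.8 = 0.628044 rad, θ = 253° → φ = -32.032°, λ = -141.938°.
Leg 2: from (-32.032°, -141.938°), δ = 2203.6/3958.8 = 0.556633 rad, θ = 333.5° → φ = -2.837°, λ = -155.590°.

latitude -2.837°, longitude -155.590°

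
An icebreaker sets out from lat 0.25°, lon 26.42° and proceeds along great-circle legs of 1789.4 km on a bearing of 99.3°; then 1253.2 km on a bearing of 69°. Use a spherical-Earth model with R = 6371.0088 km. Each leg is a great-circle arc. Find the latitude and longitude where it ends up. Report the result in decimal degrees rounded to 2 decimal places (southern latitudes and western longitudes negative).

latitude 1.73°, longitude 52.83°

Apply the spherical direct solution leg by leg, carrying full precision between legs.
Leg 1: from (0.25°, 26.42°), δ = 1789.4/6371.0088 = 0.280866 rad, θ = 99.3° → φ = -2.33°, λ = 42.31°.
Leg 2: from (-2.33°, 42.31°), δ = 1253.2/6371.0088 = 0.196704 rad, θ = 69° → φ = 1.73°, λ = 52.83°.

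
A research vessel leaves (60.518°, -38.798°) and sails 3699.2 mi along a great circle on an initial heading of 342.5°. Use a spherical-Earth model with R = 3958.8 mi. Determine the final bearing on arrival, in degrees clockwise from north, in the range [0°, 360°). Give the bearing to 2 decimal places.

final bearing 199.36°

The arc subtends δ = 3699.2/3958.8 = 0.934425 rad at the centre.
Start latitude φ₁ = 1.056238 rad; initial bearing θ = 5.977753 rad.
sin φ₂ = sin φ₁ cos δ + cos φ₁ sin δ cos θ = (0.870510)(0.594281) + (0.492150)(0.804257)(0.953717) = 0.894824
φ₂ = asin(0.894824) = 1.108036 rad = 63.486°.
Δλ = atan2( sin θ sin δ cos φ₁ , cos δ − sin φ₁ sin φ₂ ) = atan2(-0.119024, -0.184672) = -2.569083 rad = -147.198°.
λ₂ = -38.798° + -147.198° = -185.996°, normalized to (−180°, 180°] → 174.004°.
The forward bearing on arrival equals the back-azimuth from the destination plus 180°.
Back-azimuth from P₂ (63.49°, 174.00°) to P₁ (60.52°, -38.80°), with Δλ' = λ₁ − λ₂ = -212.80°: atan2( sin Δλ' cos φ₁ , cos φ₂ sin φ₁ − sin φ₂ cos φ₁ cos Δλ' ) = 19.36°.
Final bearing = (19.36° + 180°) mod 360° = 199.36°.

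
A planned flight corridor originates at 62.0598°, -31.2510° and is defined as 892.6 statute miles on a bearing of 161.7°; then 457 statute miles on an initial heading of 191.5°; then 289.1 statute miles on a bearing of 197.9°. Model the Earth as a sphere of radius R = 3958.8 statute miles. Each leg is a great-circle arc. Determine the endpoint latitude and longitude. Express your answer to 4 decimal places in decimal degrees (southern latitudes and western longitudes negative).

latitude 39.1167°, longitude -28.4910°

Apply the spherical direct solution leg by leg, carrying full precision between legs.
Leg 1: from (62.0598°, -31.2510°), δ = 892.6/3958.8 = 0.225472 rad, θ = 161.7° → φ = 49.6074°, λ = -25.0321°.
Leg 2: from (49.6074°, -25.0321°), δ = 457/3958.8 = 0.115439 rad, θ = 191.5° → φ = 43.1107°, λ = -26.8347°.
Leg 3: from (43.1107°, -26.8347°), δ = 289.1/3958.8 = 0.073027 rad, θ = 197.9° → φ = 39.1167°, λ = -28.4910°.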